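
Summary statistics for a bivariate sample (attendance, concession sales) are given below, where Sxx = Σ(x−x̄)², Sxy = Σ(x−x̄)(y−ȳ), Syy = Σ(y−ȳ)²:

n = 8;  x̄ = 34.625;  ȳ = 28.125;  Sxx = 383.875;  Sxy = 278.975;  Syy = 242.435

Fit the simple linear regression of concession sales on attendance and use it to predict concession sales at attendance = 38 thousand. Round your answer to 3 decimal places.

30.578

b = Sxy/Sxx = 278.975/383.875 = 0.726734
a = ȳ − b·x̄ = 28.125 − 0.726734·34.625 = 2.961837
ŷ(38) = a + b·38 = 2.961837 + 0.726734·38 = 30.577727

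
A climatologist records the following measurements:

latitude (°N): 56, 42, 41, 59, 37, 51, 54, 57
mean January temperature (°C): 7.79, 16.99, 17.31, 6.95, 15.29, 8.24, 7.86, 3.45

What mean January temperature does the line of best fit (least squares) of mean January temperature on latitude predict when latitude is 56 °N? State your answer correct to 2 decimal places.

n = 8, Σx = 397, Σy = 83.88, Σxy = 3876.64, Σx² = 20197
Sxx = Σx² − (Σx)²/n = 20197 − 19701.125 = 495.875
Sxy = Σxy − (Σx)(Σy)/n = 3876.64 − 4162.545 = -285.905
b = Sxy/Sxx = -285.905/495.875 = -0.576567
a = ȳ − b·x̄ = 10.485 − (-0.576567)·49.625 = 39.097121
ŷ(56) = a + b·56 = 39.097121 + (-0.576567)·56 = 6.809387

6.81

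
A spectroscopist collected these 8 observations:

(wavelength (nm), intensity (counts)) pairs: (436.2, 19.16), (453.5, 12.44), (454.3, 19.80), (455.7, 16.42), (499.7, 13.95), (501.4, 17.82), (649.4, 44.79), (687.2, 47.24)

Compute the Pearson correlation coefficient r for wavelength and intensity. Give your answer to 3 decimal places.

0.943

n = 8, Σx = 4137.4, Σy = 191.62, Σxy = 107932.583, Σx² = 2205049.92, Σy² = 5933.4322
Sxx = Σx² − (Σx)²/n = 2205049.92 − 2139759.845 = 65290.075
Sxy = Σxy − (Σx)(Σy)/n = 107932.583 − 99101.0735 = 8831.5095
Syy = Σy² − (Σy)²/n = 5933.4322 − 4589.77805 = 1343.65415
r = Sxy/√(Sxx·Syy) = 8831.5095/√(87727280.227561) = 8831.5095/9366.284227 = 0.942904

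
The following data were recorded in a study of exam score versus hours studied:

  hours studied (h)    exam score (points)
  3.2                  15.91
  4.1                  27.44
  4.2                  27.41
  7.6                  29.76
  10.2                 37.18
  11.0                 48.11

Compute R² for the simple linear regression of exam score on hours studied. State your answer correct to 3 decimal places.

0.820

n = 6, Σx = 40.3, Σy = 185.81, Σxy = 1413.16, Σx² = 327.49, Σy² = 6339.9719
Sxx = Σx² − (Σx)²/n = 327.49 − 270.681667 = 56.808333
Sxy = Σxy − (Σx)(Σy)/n = 1413.16 − 1248.023833 = 165.136167
Syy = Σy² − (Σy)²/n = 6339.9719 − 5754.226017 = 585.745883
R² = Sxy²/(Sxx·Syy) = (165.136167)²/(56.808333·585.745883) = 0.819527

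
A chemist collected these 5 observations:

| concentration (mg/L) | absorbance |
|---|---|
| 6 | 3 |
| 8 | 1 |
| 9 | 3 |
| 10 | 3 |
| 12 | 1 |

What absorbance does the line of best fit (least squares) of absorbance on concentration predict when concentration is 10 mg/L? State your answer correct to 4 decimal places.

n = 5, Σx = 45, Σy = 11, Σxy = 95, Σx² = 425
Sxx = Σx² − (Σx)²/n = 425 − 405 = 20
Sxy = Σxy − (Σx)(Σy)/n = 95 − 99 = -4
b = Sxy/Sxx = -4/20 = -0.2
a = ȳ − b·x̄ = 2.2 − (-0.2)·9 = 4
ŷ(10) = a + b·10 = 4 + (-0.2)·10 = 2

2.0000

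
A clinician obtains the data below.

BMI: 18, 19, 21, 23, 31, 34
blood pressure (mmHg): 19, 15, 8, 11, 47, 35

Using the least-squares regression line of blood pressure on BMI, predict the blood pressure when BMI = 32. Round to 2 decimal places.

36.83

n = 6, Σx = 146, Σy = 135, Σxy = 3695, Σx² = 3772
Sxx = Σx² − (Σx)²/n = 3772 − 3552.666667 = 219.333333
Sxy = Σxy − (Σx)(Σy)/n = 3695 − 3285 = 410
b = Sxy/Sxx = 410/219.333333 = 1.869301
a = ȳ − b·x̄ = 22.5 − 1.869301·24.333333 = -22.986322
ŷ(32) = a + b·32 = -22.986322 + 1.869301·32 = 36.831307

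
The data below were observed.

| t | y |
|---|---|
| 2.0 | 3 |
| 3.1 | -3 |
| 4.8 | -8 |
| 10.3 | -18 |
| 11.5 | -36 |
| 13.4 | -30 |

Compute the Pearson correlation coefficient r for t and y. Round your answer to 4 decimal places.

-0.9476

n = 6, Σx = 45.1, Σy = -92, Σxy = -1043.1, Σx² = 454.55, Σy² = 2602
Sxx = Σx² − (Σx)²/n = 454.55 − 339.001667 = 115.548333
Sxy = Σxy − (Σx)(Σy)/n = -1043.1 − (-691.533333) = -351.566667
Syy = Σy² − (Σy)²/n = 2602 − 1410.666667 = 1191.333333
r = Sxy/√(Sxx·Syy) = -351.566667/√(137656.581111) = -351.566667/371.020998 = -0.947565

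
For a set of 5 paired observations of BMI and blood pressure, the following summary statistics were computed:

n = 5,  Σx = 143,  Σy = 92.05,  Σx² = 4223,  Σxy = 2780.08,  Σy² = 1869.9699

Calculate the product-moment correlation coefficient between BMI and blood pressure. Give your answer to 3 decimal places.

Sxx = Σx² − (Σx)²/n = 4223 − 4089.8 = 133.2
Sxy = Σxy − (Σx)(Σy)/n = 2780.08 − 2632.63 = 147.45
Syy = Σy² − (Σy)²/n = 1869.9699 − 1694.6405 = 175.3294
r = Sxy/√(Sxx·Syy) = 147.45/√(23353.87608) = 147.45/152.819750 = 0.964862

0.965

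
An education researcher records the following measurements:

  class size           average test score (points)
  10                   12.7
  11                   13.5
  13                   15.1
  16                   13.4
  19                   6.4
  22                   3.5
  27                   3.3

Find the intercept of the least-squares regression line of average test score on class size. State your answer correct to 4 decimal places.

n = 7, Σx = 118, Σy = 67.9, Σxy = 973.9, Σx² = 2220
Sxx = Σx² − (Σx)²/n = 2220 − 1989.142857 = 230.857143
Sxy = Σxy − (Σx)(Σy)/n = 973.9 − 1144.6 = -170.7
b = Sxy/Sxx = -170.7/230.857143 = -0.739418
a = ȳ − b·x̄ = 9.7 − (-0.739418)·16.857143 = 22.164480

22.1645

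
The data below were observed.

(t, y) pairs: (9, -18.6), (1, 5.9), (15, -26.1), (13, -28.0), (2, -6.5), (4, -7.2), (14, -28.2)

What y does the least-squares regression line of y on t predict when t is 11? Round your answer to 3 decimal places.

-21.343

n = 7, Σx = 58, Σy = -108.7, Σxy = -1353.6, Σx² = 692
Sxx = Σx² − (Σx)²/n = 692 − 480.571429 = 211.428571
Sxy = Σxy − (Σx)(Σy)/n = -1353.6 − (-900.657143) = -452.942857
b = Sxy/Sxx = -452.942857/211.428571 = -2.142297
a = ȳ − b·x̄ = -15.528571 − (-2.142297)·8.285714 = 2.221892
ŷ(11) = a + b·11 = 2.221892 + (-2.142297)·11 = -21.343378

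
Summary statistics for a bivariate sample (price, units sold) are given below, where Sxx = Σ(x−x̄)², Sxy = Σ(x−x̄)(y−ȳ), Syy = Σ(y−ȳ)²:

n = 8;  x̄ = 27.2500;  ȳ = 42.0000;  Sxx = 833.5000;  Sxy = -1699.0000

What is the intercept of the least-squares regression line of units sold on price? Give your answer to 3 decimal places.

97.546

b = Sxy/Sxx = -1699/833.5 = -2.038392
a = ȳ − b·x̄ = 42 − (-2.038392)·27.25 = 97.546191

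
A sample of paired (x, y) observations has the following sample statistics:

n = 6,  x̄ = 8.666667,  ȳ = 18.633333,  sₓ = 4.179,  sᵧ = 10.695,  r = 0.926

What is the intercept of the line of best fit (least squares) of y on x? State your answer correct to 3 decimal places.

-1.905

b = r · sᵧ/sₓ = 0.926 · 10.695/4.179 = 2.369842
a = ȳ − b·x̄ = 18.633333 − 2.369842·8.666667 = -1.905299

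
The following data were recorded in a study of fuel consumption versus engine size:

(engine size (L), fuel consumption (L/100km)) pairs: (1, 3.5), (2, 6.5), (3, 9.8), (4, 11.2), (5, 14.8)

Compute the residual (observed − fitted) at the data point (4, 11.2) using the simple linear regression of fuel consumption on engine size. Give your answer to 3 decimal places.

-0.690

n = 5, Σx = 15, Σy = 45.8, Σxy = 164.7, Σx² = 55
Sxx = Σx² − (Σx)²/n = 55 − 45 = 10
Sxy = Σxy − (Σx)(Σy)/n = 164.7 − 137.4 = 27.3
b = Sxy/Sxx = 27.3/10 = 2.73
a = ȳ − b·x̄ = 9.16 − 2.73·3 = 0.97
ŷ(4) = 0.97 + 2.73·4 = 11.89
residual = y − ŷ = 11.2 − 11.89 = -0.69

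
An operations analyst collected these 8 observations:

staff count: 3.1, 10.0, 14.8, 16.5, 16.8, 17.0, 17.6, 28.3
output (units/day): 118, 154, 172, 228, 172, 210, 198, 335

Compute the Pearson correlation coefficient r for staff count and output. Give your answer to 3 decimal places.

0.930

n = 8, Σx = 124.1, Σy = 1587, Σxy = 27638.3, Σx² = 2282.79, Σy² = 344321
Sxx = Σx² − (Σx)²/n = 2282.79 − 1925.10125 = 357.68875
Sxy = Σxy − (Σx)(Σy)/n = 27638.3 − 24618.3375 = 3019.9625
Syy = Σy² − (Σy)²/n = 344321 − 314821.125 = 29499.875
r = Sxy/√(Sxx·Syy) = 3019.9625/√(10551773.413906) = 3019.9625/3248.349337 = 0.929691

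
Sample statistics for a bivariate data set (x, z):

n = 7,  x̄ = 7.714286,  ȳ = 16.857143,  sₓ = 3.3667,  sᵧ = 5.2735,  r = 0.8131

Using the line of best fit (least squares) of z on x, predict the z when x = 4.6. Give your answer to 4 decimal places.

b = r · sᵧ/sₓ = 0.8131 · 5.2735/3.3667 = 1.273616
a = ȳ − b·x̄ = 16.857143 − 1.273616·7.714286 = 7.032105
ŷ(4.6) = a + b·4.6 = 7.032105 + 1.273616·4.6 = 12.890739

12.8907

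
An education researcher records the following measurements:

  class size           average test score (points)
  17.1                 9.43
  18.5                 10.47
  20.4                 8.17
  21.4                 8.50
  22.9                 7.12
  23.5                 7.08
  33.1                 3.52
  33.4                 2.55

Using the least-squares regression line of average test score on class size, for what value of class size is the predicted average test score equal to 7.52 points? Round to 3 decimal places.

n = 8, Σx = 190.3, Σy = 56.84, Σxy = 1234.626, Σx² = 4796.61
Sxx = Σx² − (Σx)²/n = 4796.61 − 4526.76125 = 269.84875
Sxy = Σxy − (Σx)(Σy)/n = 1234.626 − 1352.0815 = -117.4555
b = Sxy/Sxx = -117.4555/269.84875 = -0.435264
a = ȳ − b·x̄ = 7.105 − (-0.435264)·23.7875 = 17.458847
Set a + b·x = 7.52: x = (7.52 − 17.458847) / (-0.435264) = 22.834056

22.834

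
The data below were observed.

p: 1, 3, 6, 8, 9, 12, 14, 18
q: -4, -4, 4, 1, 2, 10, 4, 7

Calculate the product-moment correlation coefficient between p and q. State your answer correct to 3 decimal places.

n = 8, Σx = 71, Σy = 20, Σxy = 336, Σx² = 855, Σy² = 218
Sxx = Σx² − (Σx)²/n = 855 − 630.125 = 224.875
Sxy = Σxy − (Σx)(Σy)/n = 336 − 177.5 = 158.5
Syy = Σy² − (Σy)²/n = 218 − 50 = 168
r = Sxy/√(Sxx·Syy) = 158.5/√(37779) = 158.5/194.368207 = 0.815463

0.815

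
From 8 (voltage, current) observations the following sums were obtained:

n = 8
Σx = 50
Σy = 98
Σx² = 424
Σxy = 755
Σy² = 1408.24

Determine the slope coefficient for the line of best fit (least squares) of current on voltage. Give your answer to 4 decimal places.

1.2780

Sxx = Σx² − (Σx)²/n = 424 − 312.5 = 111.5
Sxy = Σxy − (Σx)(Σy)/n = 755 − 612.5 = 142.5
b = Sxy/Sxx = 142.5/111.5 = 1.278027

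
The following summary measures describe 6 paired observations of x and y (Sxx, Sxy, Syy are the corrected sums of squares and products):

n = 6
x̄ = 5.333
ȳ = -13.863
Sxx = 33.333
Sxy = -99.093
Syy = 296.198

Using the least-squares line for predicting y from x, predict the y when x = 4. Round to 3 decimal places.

b = Sxy/Sxx = -99.093/33.333 = -2.972820
a = ȳ − b·x̄ = -13.863 − (-2.972820)·5.333 = 1.991048
ŷ(4) = a + b·4 = 1.991048 + (-2.972820)·4 = -9.900231

-9.900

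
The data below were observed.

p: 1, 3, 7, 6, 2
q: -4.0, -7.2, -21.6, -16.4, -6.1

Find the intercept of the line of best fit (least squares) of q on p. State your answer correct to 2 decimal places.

-0.11

n = 5, Σx = 19, Σy = -55.3, Σxy = -287.4, Σx² = 99
Sxx = Σx² − (Σx)²/n = 99 − 72.2 = 26.8
Sxy = Σxy − (Σx)(Σy)/n = -287.4 − (-210.14) = -77.26
b = Sxy/Sxx = -77.26/26.8 = -2.882836
a = ȳ − b·x̄ = -11.06 − (-2.882836)·3.8 = -0.105224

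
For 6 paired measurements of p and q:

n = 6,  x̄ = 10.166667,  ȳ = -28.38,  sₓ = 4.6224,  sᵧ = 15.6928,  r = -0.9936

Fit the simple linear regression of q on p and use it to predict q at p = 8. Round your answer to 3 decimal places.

-21.071

b = r · sᵧ/sₓ = -0.9936 · 15.6928/4.6224 = -3.373219
a = ȳ − b·x̄ = -28.38 − (-3.373219)·10.166667 = 5.914391
ŷ(8) = a + b·8 = 5.914391 + (-3.373219)·8 = -21.071358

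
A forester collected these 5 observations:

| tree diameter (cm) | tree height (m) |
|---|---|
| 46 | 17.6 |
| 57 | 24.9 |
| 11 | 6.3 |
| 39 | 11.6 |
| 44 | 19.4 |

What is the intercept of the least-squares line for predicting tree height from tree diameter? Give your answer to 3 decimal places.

n = 5, Σx = 197, Σy = 79.8, Σxy = 3604.2, Σx² = 8943
Sxx = Σx² − (Σx)²/n = 8943 − 7761.8 = 1181.2
Sxy = Σxy − (Σx)(Σy)/n = 3604.2 − 3144.12 = 460.08
b = Sxy/Sxx = 460.08/1181.2 = 0.389502
a = ȳ − b·x̄ = 15.96 − 0.389502·39.4 = 0.613613

0.614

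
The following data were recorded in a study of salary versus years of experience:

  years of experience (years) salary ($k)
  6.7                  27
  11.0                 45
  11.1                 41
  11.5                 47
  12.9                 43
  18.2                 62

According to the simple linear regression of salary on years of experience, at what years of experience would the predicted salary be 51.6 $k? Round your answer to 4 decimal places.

14.4630

n = 6, Σx = 71.4, Σy = 265, Σxy = 3354.6, Σx² = 919
Sxx = Σx² − (Σx)²/n = 919 − 849.66 = 69.34
Sxy = Σxy − (Σx)(Σy)/n = 3354.6 − 3153.5 = 201.1
b = Sxy/Sxx = 201.1/69.34 = 2.900202
a = ȳ − b·x̄ = 44.166667 − 2.900202·11.9 = 9.654264
Set a + b·x = 51.6: x = (51.6 − 9.654264) / 2.900202 = 14.463040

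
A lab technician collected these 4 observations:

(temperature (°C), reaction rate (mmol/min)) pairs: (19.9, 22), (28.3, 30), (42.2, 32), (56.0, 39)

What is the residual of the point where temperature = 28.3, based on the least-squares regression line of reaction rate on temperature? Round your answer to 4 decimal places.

n = 4, Σx = 146.4, Σy = 123, Σxy = 4821.2, Σx² = 6113.74
Sxx = Σx² − (Σx)²/n = 6113.74 − 5358.24 = 755.5
Sxy = Σxy − (Σx)(Σy)/n = 4821.2 − 4501.8 = 319.4
b = Sxy/Sxx = 319.4/755.5 = 0.422766
a = ȳ − b·x̄ = 30.75 − 0.422766·36.6 = 15.276750
ŷ(28.3) = 15.276750 + 0.422766·28.3 = 27.241039
residual = y − ŷ = 30 − 27.241039 = 2.758961

2.7590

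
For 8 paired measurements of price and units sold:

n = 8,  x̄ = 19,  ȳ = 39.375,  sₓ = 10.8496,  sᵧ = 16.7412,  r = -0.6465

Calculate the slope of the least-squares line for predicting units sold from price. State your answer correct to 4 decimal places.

-0.9976

b = r · sᵧ/sₓ = -0.6465 · 16.7412/10.8496 = -0.997565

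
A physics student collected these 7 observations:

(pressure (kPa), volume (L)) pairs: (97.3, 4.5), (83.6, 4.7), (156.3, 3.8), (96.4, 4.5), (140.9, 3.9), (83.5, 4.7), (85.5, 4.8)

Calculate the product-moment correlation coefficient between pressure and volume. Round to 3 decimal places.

n = 7, Σx = 743.5, Σy = 30.9, Σxy = 3210.87, Σx² = 84314.21, Σy² = 137.37
Sxx = Σx² − (Σx)²/n = 84314.21 − 78970.321429 = 5343.888571
Sxy = Σxy − (Σx)(Σy)/n = 3210.87 − 3282.021429 = -71.151429
Syy = Σy² − (Σy)²/n = 137.37 − 136.401429 = 0.968571
r = Sxy/√(Sxx·Syy) = -71.151429/√(5175.937788) = -71.151429/71.943991 = -0.988984

-0.989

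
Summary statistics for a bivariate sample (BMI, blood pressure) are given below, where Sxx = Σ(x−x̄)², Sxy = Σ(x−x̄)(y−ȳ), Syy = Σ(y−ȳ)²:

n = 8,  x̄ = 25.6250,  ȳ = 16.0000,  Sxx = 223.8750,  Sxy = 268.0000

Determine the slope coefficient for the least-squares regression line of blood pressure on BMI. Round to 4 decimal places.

b = Sxy/Sxx = 268/223.875 = 1.197097

1.1971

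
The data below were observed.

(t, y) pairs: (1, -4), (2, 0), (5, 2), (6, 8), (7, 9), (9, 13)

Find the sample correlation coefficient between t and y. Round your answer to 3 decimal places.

0.972

n = 6, Σx = 30, Σy = 28, Σxy = 234, Σx² = 196, Σy² = 334
Sxx = Σx² − (Σx)²/n = 196 − 150 = 46
Sxy = Σxy − (Σx)(Σy)/n = 234 − 140 = 94
Syy = Σy² − (Σy)²/n = 334 − 130.666667 = 203.333333
r = Sxy/√(Sxx·Syy) = 94/√(9353.333333) = 94/96.712633 = 0.971952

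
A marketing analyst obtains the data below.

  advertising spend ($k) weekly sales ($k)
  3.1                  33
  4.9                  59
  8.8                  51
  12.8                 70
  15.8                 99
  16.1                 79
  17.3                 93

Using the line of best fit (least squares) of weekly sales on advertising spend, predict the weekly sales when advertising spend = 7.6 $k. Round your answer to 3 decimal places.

55.469

n = 7, Σx = 78.8, Σy = 484, Σxy = 6181.2, Σx² = 1083.04
Sxx = Σx² − (Σx)²/n = 1083.04 − 887.062857 = 195.977143
Sxy = Σxy − (Σx)(Σy)/n = 6181.2 − 5448.457143 = 732.742857
b = Sxy/Sxx = 732.742857/195.977143 = 3.738920
a = ȳ − b·x̄ = 69.142857 − 3.738920·11.257143 = 27.053301
ŷ(7.6) = a + b·7.6 = 27.053301 + 3.738920·7.6 = 55.469093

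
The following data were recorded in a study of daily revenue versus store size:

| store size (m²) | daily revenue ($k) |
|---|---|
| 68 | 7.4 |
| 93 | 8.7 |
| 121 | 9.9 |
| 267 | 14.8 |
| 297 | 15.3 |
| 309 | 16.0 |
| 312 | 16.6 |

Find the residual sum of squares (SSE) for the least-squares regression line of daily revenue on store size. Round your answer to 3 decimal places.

0.560

n = 7, Σx = 1467, Σy = 88.7, Σxy = 21129.1, Σx² = 380237, Σy² = 1213.15
Sxx = Σx² − (Σx)²/n = 380237 − 307441.285714 = 72795.714286
Sxy = Σxy − (Σx)(Σy)/n = 21129.1 − 18588.985714 = 2540.114286
Syy = Σy² − (Σy)²/n = 1213.15 − 1123.955714 = 89.194286
b = Sxy/Sxx = 2540.114286/72795.714286 = 0.034894
SSE = Syy − b·Sxy = 89.194286 − 0.034894·2540.114286 = 0.560214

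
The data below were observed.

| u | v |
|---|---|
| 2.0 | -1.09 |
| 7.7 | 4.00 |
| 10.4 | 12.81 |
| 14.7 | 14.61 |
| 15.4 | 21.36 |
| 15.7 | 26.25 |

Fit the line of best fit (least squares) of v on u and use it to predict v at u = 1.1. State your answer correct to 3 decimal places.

-4.555

n = 6, Σx = 65.9, Σy = 77.94, Σxy = 1117.68, Σx² = 871.19
Sxx = Σx² − (Σx)²/n = 871.19 − 723.801667 = 147.388333
Sxy = Σxy − (Σx)(Σy)/n = 1117.68 − 856.041 = 261.639
b = Sxy/Sxx = 261.639/147.388333 = 1.775168
a = ȳ − b·x̄ = 12.99 − 1.775168·10.983333 = -6.507258
ŷ(1.1) = a + b·1.1 = -6.507258 + 1.775168·1.1 = -4.554574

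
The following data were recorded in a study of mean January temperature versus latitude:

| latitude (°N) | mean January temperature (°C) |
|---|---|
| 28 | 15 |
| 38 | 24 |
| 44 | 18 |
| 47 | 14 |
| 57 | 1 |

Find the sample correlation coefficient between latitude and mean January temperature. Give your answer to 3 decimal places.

-0.668

n = 5, Σx = 214, Σy = 72, Σxy = 2839, Σx² = 9622, Σy² = 1322
Sxx = Σx² − (Σx)²/n = 9622 − 9159.2 = 462.8
Sxy = Σxy − (Σx)(Σy)/n = 2839 − 3081.6 = -242.6
Syy = Σy² − (Σy)²/n = 1322 − 1036.8 = 285.2
r = Sxy/√(Sxx·Syy) = -242.6/√(131990.56) = -242.6/363.305051 = -0.667758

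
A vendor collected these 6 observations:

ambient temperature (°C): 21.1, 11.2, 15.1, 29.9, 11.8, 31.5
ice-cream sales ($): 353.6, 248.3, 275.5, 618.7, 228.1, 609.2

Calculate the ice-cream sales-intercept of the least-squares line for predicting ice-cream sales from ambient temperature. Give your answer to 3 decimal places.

n = 6, Σx = 120.6, Σy = 2333.4, Σxy = 54782.48, Σx² = 2824.16
Sxx = Σx² − (Σx)²/n = 2824.16 − 2424.06 = 400.1
Sxy = Σxy − (Σx)(Σy)/n = 54782.48 − 46901.34 = 7881.14
b = Sxy/Sxx = 7881.14/400.1 = 19.697926
a = ȳ − b·x̄ = 388.9 − 19.697926·20.1 = -7.028303

-7.028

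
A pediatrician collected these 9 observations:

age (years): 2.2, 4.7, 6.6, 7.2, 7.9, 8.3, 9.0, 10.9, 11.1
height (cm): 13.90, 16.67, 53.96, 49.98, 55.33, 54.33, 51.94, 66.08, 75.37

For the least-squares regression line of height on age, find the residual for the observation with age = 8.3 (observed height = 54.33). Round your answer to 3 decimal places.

n = 9, Σx = 67.9, Σy = 437.56, Σxy = 3737.306, Σx² = 576.65
Sxx = Σx² − (Σx)²/n = 576.65 − 512.267778 = 64.382222
Sxy = Σxy − (Σx)(Σy)/n = 3737.306 − 3301.147111 = 436.158889
b = Sxy/Sxx = 436.158889/64.382222 = 6.774524
a = ȳ − b·x̄ = 48.617778 − 6.774524·7.544444 = -2.492240
ŷ(8.3) = -2.492240 + 6.774524·8.3 = 53.736307
residual = y − ŷ = 54.33 − 53.736307 = 0.593693

0.594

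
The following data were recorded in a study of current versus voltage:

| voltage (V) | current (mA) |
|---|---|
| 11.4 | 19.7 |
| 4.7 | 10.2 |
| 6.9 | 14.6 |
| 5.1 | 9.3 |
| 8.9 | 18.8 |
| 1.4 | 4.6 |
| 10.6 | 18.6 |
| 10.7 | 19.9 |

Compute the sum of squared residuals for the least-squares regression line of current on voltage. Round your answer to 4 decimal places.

9.1643

n = 8, Σx = 59.7, Σy = 115.7, Σxy = 1004.54, Σx² = 533.69, Σy² = 1908.35
Sxx = Σx² − (Σx)²/n = 533.69 − 445.51125 = 88.17875
Sxy = Σxy − (Σx)(Σy)/n = 1004.54 − 863.41125 = 141.12875
Syy = Σy² − (Σy)²/n = 1908.35 − 1673.31125 = 235.03875
b = Sxy/Sxx = 141.12875/88.17875 = 1.600485
SSE = Syy − b·Sxy = 235.03875 − 1.600485·141.12875 = 9.164329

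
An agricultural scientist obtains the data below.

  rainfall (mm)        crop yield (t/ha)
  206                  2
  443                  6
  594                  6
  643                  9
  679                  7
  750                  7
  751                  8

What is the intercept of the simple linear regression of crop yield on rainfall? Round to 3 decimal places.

n = 7, Σx = 4066, Σy = 45, Σxy = 28432, Σx² = 2592512
Sxx = Σx² − (Σx)²/n = 2592512 − 2361765.142857 = 230746.857143
Sxy = Σxy − (Σx)(Σy)/n = 28432 − 26138.571429 = 2293.428571
b = Sxy/Sxx = 2293.428571/230746.857143 = 0.009939
a = ȳ − b·x̄ = 6.428571 − 0.009939·580.857143 = 0.655343

0.655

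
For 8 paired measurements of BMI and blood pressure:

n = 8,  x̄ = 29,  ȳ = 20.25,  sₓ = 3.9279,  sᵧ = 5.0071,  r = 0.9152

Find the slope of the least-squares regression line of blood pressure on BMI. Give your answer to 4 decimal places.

b = r · sᵧ/sₓ = 0.9152 · 5.0071/3.9279 = 1.166653

1.1667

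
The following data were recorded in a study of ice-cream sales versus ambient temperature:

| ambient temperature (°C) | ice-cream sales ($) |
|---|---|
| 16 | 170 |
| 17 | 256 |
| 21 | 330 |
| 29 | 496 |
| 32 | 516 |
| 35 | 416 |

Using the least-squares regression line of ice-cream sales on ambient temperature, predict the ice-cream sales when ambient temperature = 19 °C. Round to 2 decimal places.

n = 6, Σx = 150, Σy = 2184, Σxy = 59458, Σx² = 4076
Sxx = Σx² − (Σx)²/n = 4076 − 3750 = 326
Sxy = Σxy − (Σx)(Σy)/n = 59458 − 54600 = 4858
b = Sxy/Sxx = 4858/326 = 14.901840
a = ȳ − b·x̄ = 364 − 14.901840·25 = -8.546012
ŷ(19) = a + b·19 = -8.546012 + 14.901840·19 = 274.588957

274.59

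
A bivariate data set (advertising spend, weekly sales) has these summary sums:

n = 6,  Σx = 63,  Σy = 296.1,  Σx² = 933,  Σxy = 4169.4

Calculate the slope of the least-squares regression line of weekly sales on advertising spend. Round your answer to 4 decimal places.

Sxx = Σx² − (Σx)²/n = 933 − 661.5 = 271.5
Sxy = Σxy − (Σx)(Σy)/n = 4169.4 − 3109.05 = 1060.35
b = Sxy/Sxx = 1060.35/271.5 = 3.905525

3.9055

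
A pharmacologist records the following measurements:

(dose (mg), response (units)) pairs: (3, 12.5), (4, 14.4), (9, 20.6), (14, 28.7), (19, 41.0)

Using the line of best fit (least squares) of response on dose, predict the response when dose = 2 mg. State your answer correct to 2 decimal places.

10.10

n = 5, Σx = 49, Σy = 117.2, Σxy = 1461.3, Σx² = 663
Sxx = Σx² − (Σx)²/n = 663 − 480.2 = 182.8
Sxy = Σxy − (Σx)(Σy)/n = 1461.3 − 1148.56 = 312.74
b = Sxy/Sxx = 312.74/182.8 = 1.710832
a = ȳ − b·x̄ = 23.44 − 1.710832·9.8 = 6.673851
ŷ(2) = a + b·2 = 6.673851 + 1.710832·2 = 10.095514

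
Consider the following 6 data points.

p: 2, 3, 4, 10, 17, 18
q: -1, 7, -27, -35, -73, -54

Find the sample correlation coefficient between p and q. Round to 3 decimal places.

-0.919

n = 6, Σx = 54, Σy = -183, Σxy = -2652, Σx² = 742, Σy² = 10249
Sxx = Σx² − (Σx)²/n = 742 − 486 = 256
Sxy = Σxy − (Σx)(Σy)/n = -2652 − (-1647) = -1005
Syy = Σy² − (Σy)²/n = 10249 − 5581.5 = 4667.5
r = Sxy/√(Sxx·Syy) = -1005/√(1194880) = -1005/1093.105667 = -0.919399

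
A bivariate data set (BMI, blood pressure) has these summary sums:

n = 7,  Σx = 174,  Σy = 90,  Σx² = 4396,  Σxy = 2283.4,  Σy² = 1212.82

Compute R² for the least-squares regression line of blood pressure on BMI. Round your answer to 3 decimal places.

0.542

Sxx = Σx² − (Σx)²/n = 4396 − 4325.142857 = 70.857143
Sxy = Σxy − (Σx)(Σy)/n = 2283.4 − 2237.142857 = 46.257143
Syy = Σy² − (Σy)²/n = 1212.82 − 1157.142857 = 55.677143
R² = Sxy²/(Sxx·Syy) = (46.257143)²/(70.857143·55.677143) = 0.542372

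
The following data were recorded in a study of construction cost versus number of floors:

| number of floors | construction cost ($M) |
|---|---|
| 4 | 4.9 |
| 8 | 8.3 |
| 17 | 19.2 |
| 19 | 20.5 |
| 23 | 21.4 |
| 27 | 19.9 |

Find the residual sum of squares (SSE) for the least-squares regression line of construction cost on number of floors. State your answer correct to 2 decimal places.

n = 6, Σx = 98, Σy = 94.2, Σxy = 1831.4, Σx² = 1988, Σy² = 1735.76
Sxx = Σx² − (Σx)²/n = 1988 − 1600.666667 = 387.333333
Sxy = Σxy − (Σx)(Σy)/n = 1831.4 − 1538.6 = 292.8
Syy = Σy² − (Σy)²/n = 1735.76 − 1478.94 = 256.82
b = Sxy/Sxx = 292.8/387.333333 = 0.755938
SSE = Syy − b·Sxy = 256.82 − 0.755938·292.8 = 35.481343

35.48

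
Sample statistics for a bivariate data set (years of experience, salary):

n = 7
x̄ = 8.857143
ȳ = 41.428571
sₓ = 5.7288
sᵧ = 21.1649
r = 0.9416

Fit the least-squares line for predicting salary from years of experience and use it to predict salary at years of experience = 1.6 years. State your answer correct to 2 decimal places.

16.18

b = r · sᵧ/sₓ = 0.9416 · 21.1649/5.7288 = 3.478716
a = ȳ − b·x̄ = 41.428571 − 3.478716·8.857143 = 10.617083
ŷ(1.6) = a + b·1.6 = 10.617083 + 3.478716·1.6 = 16.183029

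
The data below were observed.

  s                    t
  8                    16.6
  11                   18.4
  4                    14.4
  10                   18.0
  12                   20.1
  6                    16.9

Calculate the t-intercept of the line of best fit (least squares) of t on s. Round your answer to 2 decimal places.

12.39

n = 6, Σx = 51, Σy = 104.4, Σxy = 915.4, Σx² = 481
Sxx = Σx² − (Σx)²/n = 481 − 433.5 = 47.5
Sxy = Σxy − (Σx)(Σy)/n = 915.4 − 887.4 = 28
b = Sxy/Sxx = 28/47.5 = 0.589474
a = ȳ − b·x̄ = 17.4 − 0.589474·8.5 = 12.389474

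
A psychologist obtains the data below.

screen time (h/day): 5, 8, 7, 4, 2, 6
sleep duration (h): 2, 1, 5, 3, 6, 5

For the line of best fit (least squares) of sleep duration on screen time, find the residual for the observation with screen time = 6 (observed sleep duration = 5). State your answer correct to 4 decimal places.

n = 6, Σx = 32, Σy = 22, Σxy = 107, Σx² = 194
Sxx = Σx² − (Σx)²/n = 194 − 170.666667 = 23.333333
Sxy = Σxy − (Σx)(Σy)/n = 107 − 117.333333 = -10.333333
b = Sxy/Sxx = -10.333333/23.333333 = -0.442857
a = ȳ − b·x̄ = 3.666667 − (-0.442857)·5.333333 = 6.028571
ŷ(6) = 6.028571 + (-0.442857)·6 = 3.371429
residual = y − ŷ = 5 − 3.371429 = 1.628571

1.6286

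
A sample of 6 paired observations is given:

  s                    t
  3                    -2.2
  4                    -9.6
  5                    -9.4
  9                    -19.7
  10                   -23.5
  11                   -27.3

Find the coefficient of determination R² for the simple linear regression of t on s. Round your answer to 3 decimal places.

0.972

n = 6, Σx = 42, Σy = -91.7, Σxy = -804.6, Σx² = 352, Σy² = 1870.99
Sxx = Σx² − (Σx)²/n = 352 − 294 = 58
Sxy = Σxy − (Σx)(Σy)/n = -804.6 − (-641.9) = -162.7
Syy = Σy² − (Σy)²/n = 1870.99 − 1401.481667 = 469.508333
R² = Sxy²/(Sxx·Syy) = (-162.7)²/(58·469.508333) = 0.972084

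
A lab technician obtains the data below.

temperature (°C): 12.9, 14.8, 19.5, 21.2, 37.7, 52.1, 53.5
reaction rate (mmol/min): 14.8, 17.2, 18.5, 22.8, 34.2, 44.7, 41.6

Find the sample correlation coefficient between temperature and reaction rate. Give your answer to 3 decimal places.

0.991

n = 7, Σx = 211.7, Σy = 193.8, Σxy = 7133.4, Σx² = 8213.09, Σy² = 6275.26
Sxx = Σx² − (Σx)²/n = 8213.09 − 6402.412857 = 1810.677143
Sxy = Σxy − (Σx)(Σy)/n = 7133.4 − 5861.065714 = 1272.334286
Syy = Σy² − (Σy)²/n = 6275.26 − 5365.491429 = 909.768571
r = Sxy/√(Sxx·Syy) = 1272.334286/√(1647297.157576) = 1272.334286/1283.470747 = 0.991323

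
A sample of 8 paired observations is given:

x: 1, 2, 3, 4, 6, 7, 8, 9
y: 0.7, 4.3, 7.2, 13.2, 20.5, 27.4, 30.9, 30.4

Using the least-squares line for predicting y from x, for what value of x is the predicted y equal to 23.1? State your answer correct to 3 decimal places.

n = 8, Σx = 40, Σy = 134.6, Σxy = 919.3, Σx² = 260
Sxx = Σx² − (Σx)²/n = 260 − 200 = 60
Sxy = Σxy − (Σx)(Σy)/n = 919.3 − 673 = 246.3
b = Sxy/Sxx = 246.3/60 = 4.105
a = ȳ − b·x̄ = 16.825 − 4.105·5 = -3.7
Set a + b·x = 23.1: x = (23.1 − (-3.7)) / 4.105 = 6.528624

6.529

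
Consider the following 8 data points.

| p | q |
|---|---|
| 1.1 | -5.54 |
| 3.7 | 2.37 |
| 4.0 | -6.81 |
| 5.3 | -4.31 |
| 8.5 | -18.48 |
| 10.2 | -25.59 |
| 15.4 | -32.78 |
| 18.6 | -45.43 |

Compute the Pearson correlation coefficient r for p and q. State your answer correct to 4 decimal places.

-0.9580

n = 8, Σx = 66.8, Σy = -136.57, Σxy = -1815.316, Σx² = 818.4, Σy² = 4236.0325
Sxx = Σx² − (Σx)²/n = 818.4 − 557.78 = 260.62
Sxy = Σxy − (Σx)(Σy)/n = -1815.316 − (-1140.3595) = -674.9565
Syy = Σy² − (Σy)²/n = 4236.0325 − 2331.420613 = 1904.611887
r = Sxy/√(Sxx·Syy) = -674.9565/√(496379.950120) = -674.9565/704.542369 = -0.958007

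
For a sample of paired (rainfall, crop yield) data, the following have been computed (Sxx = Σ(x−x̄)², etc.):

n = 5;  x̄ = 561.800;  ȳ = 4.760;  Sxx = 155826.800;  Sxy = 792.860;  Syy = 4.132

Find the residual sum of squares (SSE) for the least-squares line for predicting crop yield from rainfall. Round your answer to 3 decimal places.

0.098

b = Sxy/Sxx = 792.86/155826.8 = 0.005088
SSE = Syy − b·Sxy = 4.132 − 0.005088·792.86 = 0.097861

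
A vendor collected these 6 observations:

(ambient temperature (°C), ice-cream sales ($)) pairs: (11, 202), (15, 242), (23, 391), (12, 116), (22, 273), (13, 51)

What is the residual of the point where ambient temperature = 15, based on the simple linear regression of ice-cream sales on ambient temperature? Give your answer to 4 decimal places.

n = 6, Σx = 96, Σy = 1275, Σxy = 22906, Σx² = 1672
Sxx = Σx² − (Σx)²/n = 1672 − 1536 = 136
Sxy = Σxy − (Σx)(Σy)/n = 22906 − 20400 = 2506
b = Sxy/Sxx = 2506/136 = 18.426471
a = ȳ − b·x̄ = 212.5 − 18.426471·16 = -82.323529
ŷ(15) = -82.323529 + 18.426471·15 = 194.073529
residual = y − ŷ = 242 − 194.073529 = 47.926471

47.9265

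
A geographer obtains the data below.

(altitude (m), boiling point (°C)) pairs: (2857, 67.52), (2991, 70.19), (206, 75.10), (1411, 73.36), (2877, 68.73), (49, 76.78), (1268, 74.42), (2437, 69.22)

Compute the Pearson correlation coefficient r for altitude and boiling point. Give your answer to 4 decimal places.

n = 8, Σx = 14096, Σy = 575.32, Σxy = 986376.62, Σx² = 34968210, Σy² = 41456.0122
Sxx = Σx² − (Σx)²/n = 34968210 − 24837152 = 10131058
Sxy = Σxy − (Σx)(Σy)/n = 986376.62 − 1013713.84 = -27337.22
Syy = Σy² − (Σy)²/n = 41456.0122 − 41374.1378 = 81.8744
r = Sxy/√(Sxx·Syy) = -27337.22/√(829474295.1152) = -27337.22/28800.595395 = -0.949189

-0.9492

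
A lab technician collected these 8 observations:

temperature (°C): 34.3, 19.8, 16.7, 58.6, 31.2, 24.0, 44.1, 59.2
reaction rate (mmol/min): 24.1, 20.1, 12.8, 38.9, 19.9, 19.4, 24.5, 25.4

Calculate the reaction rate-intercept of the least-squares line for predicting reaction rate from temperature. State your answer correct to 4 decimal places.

n = 8, Σx = 287.9, Σy = 185.1, Σxy = 7388.52, Σx² = 12280.27
Sxx = Σx² − (Σx)²/n = 12280.27 − 10360.80125 = 1919.46875
Sxy = Σxy − (Σx)(Σy)/n = 7388.52 − 6661.28625 = 727.23375
b = Sxy/Sxx = 727.23375/1919.46875 = 0.378872
a = ȳ − b·x̄ = 23.1375 − 0.378872·35.9875 = 9.502829

9.5028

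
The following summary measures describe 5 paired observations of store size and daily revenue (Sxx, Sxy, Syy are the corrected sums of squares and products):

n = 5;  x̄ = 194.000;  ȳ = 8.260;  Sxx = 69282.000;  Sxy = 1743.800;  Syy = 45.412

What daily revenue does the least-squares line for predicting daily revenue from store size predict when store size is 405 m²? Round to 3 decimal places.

b = Sxy/Sxx = 1743.8/69282 = 0.025170
a = ȳ − b·x̄ = 8.26 − 0.025170·194 = 3.377098
ŷ(405) = a + b·405 = 3.377098 + 0.025170·405 = 13.570785

13.571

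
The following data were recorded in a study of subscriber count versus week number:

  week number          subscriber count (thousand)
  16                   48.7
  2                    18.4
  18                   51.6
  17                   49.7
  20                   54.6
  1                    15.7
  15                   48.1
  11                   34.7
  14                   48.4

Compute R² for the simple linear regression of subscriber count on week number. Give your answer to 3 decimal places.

n = 9, Σx = 114, Σy = 369.9, Σxy = 5478.2, Σx² = 1816, Σy² = 16930.81
Sxx = Σx² − (Σx)²/n = 1816 − 1444 = 372
Sxy = Σxy − (Σx)(Σy)/n = 5478.2 − 4685.4 = 792.8
Syy = Σy² − (Σy)²/n = 16930.81 − 15202.89 = 1727.92
R² = Sxy²/(Sxx·Syy) = (792.8)²/(372·1727.92) = 0.977824

0.978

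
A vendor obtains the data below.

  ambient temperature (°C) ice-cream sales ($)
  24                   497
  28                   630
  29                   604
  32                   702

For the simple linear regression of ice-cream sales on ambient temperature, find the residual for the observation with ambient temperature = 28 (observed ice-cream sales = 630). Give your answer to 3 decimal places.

n = 4, Σx = 113, Σy = 2433, Σxy = 69548, Σx² = 3225
Sxx = Σx² − (Σx)²/n = 3225 − 3192.25 = 32.75
Sxy = Σxy − (Σx)(Σy)/n = 69548 − 68732.25 = 815.75
b = Sxy/Sxx = 815.75/32.75 = 24.908397
a = ȳ − b·x̄ = 608.25 − 24.908397·28.25 = -95.412214
ŷ(28) = -95.412214 + 24.908397·28 = 602.022901
residual = y − ŷ = 630 − 602.022901 = 27.977099

27.977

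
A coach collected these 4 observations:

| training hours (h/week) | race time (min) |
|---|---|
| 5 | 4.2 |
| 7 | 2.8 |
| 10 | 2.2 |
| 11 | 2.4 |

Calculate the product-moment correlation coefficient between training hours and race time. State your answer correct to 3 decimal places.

n = 4, Σx = 33, Σy = 11.6, Σxy = 89, Σx² = 295, Σy² = 36.08
Sxx = Σx² − (Σx)²/n = 295 − 272.25 = 22.75
Sxy = Σxy − (Σx)(Σy)/n = 89 − 95.7 = -6.7
Syy = Σy² − (Σy)²/n = 36.08 − 33.64 = 2.44
r = Sxy/√(Sxx·Syy) = -6.7/√(55.51) = -6.7/7.450503 = -0.899268

-0.899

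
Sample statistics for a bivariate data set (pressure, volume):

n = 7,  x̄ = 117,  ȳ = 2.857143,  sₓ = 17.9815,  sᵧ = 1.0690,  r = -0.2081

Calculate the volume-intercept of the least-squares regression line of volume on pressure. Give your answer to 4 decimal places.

4.3046

b = r · sᵧ/sₓ = -0.2081 · 1.069/17.9815 = -0.012372
a = ȳ − b·x̄ = 2.857143 − (-0.012372)·117 = 4.304614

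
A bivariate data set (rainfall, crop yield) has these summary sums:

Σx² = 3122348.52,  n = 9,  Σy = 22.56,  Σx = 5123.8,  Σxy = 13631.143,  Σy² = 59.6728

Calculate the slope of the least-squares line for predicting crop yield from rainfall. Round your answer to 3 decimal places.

Sxx = Σx² − (Σx)²/n = 3122348.52 − 2917036.271111 = 205312.248889
Sxy = Σxy − (Σx)(Σy)/n = 13631.143 − 12843.658667 = 787.484333
b = Sxy/Sxx = 787.484333/205312.248889 = 0.003836

0.004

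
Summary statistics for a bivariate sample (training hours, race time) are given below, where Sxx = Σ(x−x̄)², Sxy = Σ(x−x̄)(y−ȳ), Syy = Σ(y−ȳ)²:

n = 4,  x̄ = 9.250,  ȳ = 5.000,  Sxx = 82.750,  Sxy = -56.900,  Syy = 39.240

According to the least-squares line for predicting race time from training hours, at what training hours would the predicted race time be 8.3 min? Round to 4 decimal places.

b = Sxy/Sxx = -56.9/82.75 = -0.687613
a = ȳ − b·x̄ = 5 − (-0.687613)·9.25 = 11.360423
Set a + b·x = 8.3: x = (8.3 − 11.360423) / (-0.687613) = 4.450791

4.4508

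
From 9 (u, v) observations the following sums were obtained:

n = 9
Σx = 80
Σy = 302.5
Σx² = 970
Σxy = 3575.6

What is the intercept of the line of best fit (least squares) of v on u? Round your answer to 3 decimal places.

3.166

Sxx = Σx² − (Σx)²/n = 970 − 711.111111 = 258.888889
Sxy = Σxy − (Σx)(Σy)/n = 3575.6 − 2688.888889 = 886.711111
b = Sxy/Sxx = 886.711111/258.888889 = 3.425064
a = ȳ − b·x̄ = 33.611111 − 3.425064·8.888889 = 3.166094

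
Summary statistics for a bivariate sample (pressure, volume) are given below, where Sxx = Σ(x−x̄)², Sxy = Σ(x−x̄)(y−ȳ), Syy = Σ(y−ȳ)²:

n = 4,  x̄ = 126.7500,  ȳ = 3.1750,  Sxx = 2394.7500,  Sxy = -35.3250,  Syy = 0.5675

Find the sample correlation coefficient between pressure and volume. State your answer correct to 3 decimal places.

r = Sxy/√(Sxx·Syy) = -35.325/√(1359.020625) = -35.325/36.864897 = -0.958229

-0.958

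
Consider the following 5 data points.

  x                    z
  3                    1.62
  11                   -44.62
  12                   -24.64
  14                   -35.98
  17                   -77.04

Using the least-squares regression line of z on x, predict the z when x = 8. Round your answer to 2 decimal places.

-19.46

n = 5, Σx = 57, Σy = -180.66, Σxy = -2595.04, Σx² = 759
Sxx = Σx² − (Σx)²/n = 759 − 649.8 = 109.2
Sxy = Σxy − (Σx)(Σy)/n = -2595.04 − (-2059.524) = -535.516
b = Sxy/Sxx = -535.516/109.2 = -4.903993
a = ȳ − b·x̄ = -36.132 − (-4.903993)·11.4 = 19.773516
ŷ(8) = a + b·8 = 19.773516 + (-4.903993)·8 = -19.458425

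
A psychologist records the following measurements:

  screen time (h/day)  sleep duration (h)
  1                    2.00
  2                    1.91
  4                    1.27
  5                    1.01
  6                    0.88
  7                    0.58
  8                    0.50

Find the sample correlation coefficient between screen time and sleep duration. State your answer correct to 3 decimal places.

n = 7, Σx = 33, Σy = 8.15, Σxy = 29.29, Σx² = 195, Σy² = 11.6419
Sxx = Σx² − (Σx)²/n = 195 − 155.571429 = 39.428571
Sxy = Σxy − (Σx)(Σy)/n = 29.29 − 38.421429 = -9.131429
Syy = Σy² − (Σy)²/n = 11.6419 − 9.488929 = 2.152971
r = Sxy/√(Sxx·Syy) = -9.131429/√(84.888588) = -9.131429/9.213500 = -0.991092

-0.991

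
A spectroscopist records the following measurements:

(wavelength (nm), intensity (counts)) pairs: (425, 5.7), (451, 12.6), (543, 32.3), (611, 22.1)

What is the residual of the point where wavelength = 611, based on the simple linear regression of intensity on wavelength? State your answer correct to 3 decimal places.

n = 4, Σx = 2030, Σy = 72.7, Σxy = 39147.1, Σx² = 1052196
Sxx = Σx² − (Σx)²/n = 1052196 − 1030225 = 21971
Sxy = Σxy − (Σx)(Σy)/n = 39147.1 − 36895.25 = 2251.85
b = Sxy/Sxx = 2251.85/21971 = 0.102492
a = ȳ − b·x̄ = 18.175 − 0.102492·507.5 = -33.839650
ŷ(611) = -33.839650 + 0.102492·611 = 28.782914
residual = y − ŷ = 22.1 − 28.782914 = -6.682914

-6.683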